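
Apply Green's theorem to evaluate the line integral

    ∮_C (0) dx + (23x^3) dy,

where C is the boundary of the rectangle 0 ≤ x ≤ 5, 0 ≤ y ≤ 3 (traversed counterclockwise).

Green's theorem converts the closed line integral into a double integral over the enclosed region D:

    ∮_C P dx + Q dy = ∬_D (∂Q/∂x - ∂P/∂y) dA.

Here P = 0, Q = 23x^3, so

    ∂Q/∂x = 69x^2,    ∂P/∂y = 0,
    ∂Q/∂x - ∂P/∂y = 69x^2.

D is the region 0 ≤ x ≤ 5, 0 ≤ y ≤ 3. Evaluating the double integral:

    ∬_D (69x^2) dA = ∫_0^{5} ∫_0^{3} (69x^2) dy dx.

Inner (y from 0 to 3): 207x^2.
Outer (x from 0 to 5): 8625.

Therefore ∮_C P dx + Q dy = 8625.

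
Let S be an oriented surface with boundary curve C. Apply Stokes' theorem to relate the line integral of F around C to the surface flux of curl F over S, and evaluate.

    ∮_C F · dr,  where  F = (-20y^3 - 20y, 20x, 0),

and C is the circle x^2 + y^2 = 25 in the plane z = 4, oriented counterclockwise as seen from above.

Let S be the flat disk x^2 + y^2 ≤ 25 in the plane z = 4, with upward unit normal n̂ = ẑ. By Stokes' theorem,

    ∮_C F · dr = ∬_S (∇ × F) · n̂ dS = ∬_D (curl F)_z dA,

where D is the disk x^2 + y^2 ≤ 25.

Compute the curl of F = (-20y^3 - 20y, 20x, 0):
    (∇ × F)_x = ∂F_z/∂y - ∂F_y/∂z = 0,
    (∇ × F)_y = ∂F_x/∂z - ∂F_z/∂x = 0,
    (∇ × F)_z = ∂F_y/∂x - ∂F_x/∂y = 60y^2 + 40.

On z = 4, (curl F)_z = 60y^2 + 40.

Convert to polar (x = r cos θ, y = r sin θ, dA = r dr dθ); the integrand becomes 60r^2sin(θ)^2 + 40, so

    ∬_D (curl F)_z dA = ∫_0^{2π} ∫_0^{5} (60r^2sin(θ)^2 + 40) · r dr dθ.

Inner (r from 0 to 5): 9375sin(θ)^2 + 500.
Outer (θ from 0 to 2π): 10375π.

Therefore ∮_C F · dr = 10375π.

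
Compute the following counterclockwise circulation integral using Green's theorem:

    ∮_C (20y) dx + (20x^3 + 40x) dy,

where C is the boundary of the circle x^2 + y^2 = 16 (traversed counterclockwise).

Green's theorem converts the closed line integral into a double integral over the enclosed region D:

    ∮_C P dx + Q dy = ∬_D (∂Q/∂x - ∂P/∂y) dA.

Here P = 20y, Q = 20x^3 + 40x, so

    ∂Q/∂x = 60x^2 + 40,    ∂P/∂y = 20,
    ∂Q/∂x - ∂P/∂y = 60x^2 + 20.

D is the region x^2 + y^2 ≤ 16. Evaluating the double integral:

In polar coordinates (x = r cos θ, y = r sin θ, dA = r dr dθ) the integrand becomes 60r^2cos(θ)^2 + 20, so

    ∬_D (60x^2 + 20) dA = ∫_0^{2π} ∫_0^{4} (60r^2cos(θ)^2 + 20) · r dr dθ.

Inner (r from 0 to 4): 3840cos(θ)^2 + 160.
Outer (θ from 0 to 2π): 4160π.

Therefore ∮_C P dx + Q dy = 4160π.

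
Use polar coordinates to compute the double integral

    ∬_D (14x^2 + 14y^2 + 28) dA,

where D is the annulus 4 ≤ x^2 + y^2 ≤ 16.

The region D is 2 ≤ r ≤ 4, 0 ≤ θ ≤ 2π in polar coordinates, where x = r cos(θ), y = r sin(θ), and dA = r dr dθ.

Under the substitution, the integrand becomes 14r^2 + 28, so

    ∬_D (14x^2 + 14y^2 + 28) dA = ∫_{0}^{2π} ∫_{2}^{4} (14r^2 + 28) · r dr dθ.

Inner integral (in r): ∫_{2}^{4} (14r^2 + 28) · r dr = 1008.

Outer integral (in θ): ∫_{0}^{2π} (1008) dθ = 2016π.

Therefore ∬_D (14x^2 + 14y^2 + 28) dA = 2016π.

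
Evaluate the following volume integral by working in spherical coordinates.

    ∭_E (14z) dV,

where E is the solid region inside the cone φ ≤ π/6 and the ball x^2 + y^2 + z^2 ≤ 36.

In spherical coordinates, x = ρ sin(φ) cos(θ), y = ρ sin(φ) sin(θ), z = ρ cos(φ), and dV = ρ^2 sin(φ) dρ dφ dθ.

The integrand becomes 14ρ cos(φ), so

    ∭_E (14z) dV = ∫_{0}^{2π} ∫_{0}^{π/6} ∫_{0}^{6} (14ρ cos(φ)) · ρ^2 sin(φ) dρ dφ dθ.

Inner (ρ): 2268sin(2φ).
Middle (φ): 567.
Outer (θ): 1134π.

Therefore the triple integral equals 1134π.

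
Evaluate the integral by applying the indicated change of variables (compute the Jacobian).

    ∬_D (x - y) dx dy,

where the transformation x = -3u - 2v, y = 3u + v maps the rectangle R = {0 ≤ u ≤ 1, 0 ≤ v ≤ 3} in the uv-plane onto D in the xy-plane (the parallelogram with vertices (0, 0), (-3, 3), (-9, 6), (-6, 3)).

Compute the Jacobian determinant of (x, y) with respect to (u, v):

    ∂(x,y)/∂(u,v) = | -3  -2 | = (-3)(1) - (-2)(3) = 3.
                   | 3  1 |

Its absolute value is |J| = 3 (the area scaling factor).

Substituting x = -3u - 2v, y = 3u + v into the integrand,

    x - y → -6u - 3v,

so the integral becomes

    ∬_R (-6u - 3v) · |J| du dv = ∫_0^1 ∫_0^3 (-18u - 9v) dv du.

Inner (v): -54u - 81/2.
Outer (u): -135/2.

Therefore ∬_D (x - y) dx dy = -135/2.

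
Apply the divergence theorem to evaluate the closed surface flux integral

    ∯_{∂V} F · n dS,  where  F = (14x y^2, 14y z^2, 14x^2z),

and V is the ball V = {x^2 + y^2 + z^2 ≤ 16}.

By the divergence theorem,

    ∯_{∂V} F · n dS = ∭_V (∇ · F) dV.

Compute the divergence:
    ∇ · F = ∂F_x/∂x + ∂F_y/∂y + ∂F_z/∂z = 14y^2 + 14z^2 + 14x^2 = 14x^2 + 14y^2 + 14z^2.

In spherical coordinates, x = ρ sin(φ) cos(θ), y = ρ sin(φ) sin(θ), z = ρ cos(φ), dV = ρ^2 sin(φ) dρ dφ dθ, with 0 ≤ ρ ≤ 4, 0 ≤ φ ≤ π, 0 ≤ θ ≤ 2π.

The integrand, after substitution and multiplying by the volume element, becomes (14ρ^2) · ρ^2 sin(φ), so

    ∭_V (∇·F) dV = ∫_0^{2π} ∫_0^{π} ∫_0^{4} (14ρ^2) · ρ^2 sin(φ) dρ dφ dθ.

Inner (ρ from 0 to 4): 14336sin(φ)/5.
Middle (φ from 0 to π): 28672/5.
Outer (θ from 0 to 2π): 57344π/5.

Therefore ∯_{∂V} F · n dS = 57344π/5.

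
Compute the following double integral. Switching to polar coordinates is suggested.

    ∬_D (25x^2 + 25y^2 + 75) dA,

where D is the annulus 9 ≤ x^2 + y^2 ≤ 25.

The region D is 3 ≤ r ≤ 5, 0 ≤ θ ≤ 2π in polar coordinates, where x = r cos(θ), y = r sin(θ), and dA = r dr dθ.

Under the substitution, the integrand becomes 25r^2 + 75, so

    ∬_D (25x^2 + 25y^2 + 75) dA = ∫_{0}^{2π} ∫_{3}^{5} (25r^2 + 75) · r dr dθ.

Inner integral (in r): ∫_{3}^{5} (25r^2 + 75) · r dr = 4000.

Outer integral (in θ): ∫_{0}^{2π} (4000) dθ = 8000π.

Therefore ∬_D (25x^2 + 25y^2 + 75) dA = 8000π.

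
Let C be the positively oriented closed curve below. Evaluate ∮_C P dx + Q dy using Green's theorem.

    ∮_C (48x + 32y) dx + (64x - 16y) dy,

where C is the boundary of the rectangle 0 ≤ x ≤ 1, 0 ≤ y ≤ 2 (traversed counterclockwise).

Green's theorem converts the closed line integral into a double integral over the enclosed region D:

    ∮_C P dx + Q dy = ∬_D (∂Q/∂x - ∂P/∂y) dA.

Here P = 48x + 32y, Q = 64x - 16y, so

    ∂Q/∂x = 64,    ∂P/∂y = 32,
    ∂Q/∂x - ∂P/∂y = 32.

D is the region 0 ≤ x ≤ 1, 0 ≤ y ≤ 2. Evaluating the double integral:

    ∬_D (32) dA = ∫_0^{1} ∫_0^{2} (32) dy dx.

Inner (y from 0 to 2): 64.
Outer (x from 0 to 1): 64.

Therefore ∮_C P dx + Q dy = 64.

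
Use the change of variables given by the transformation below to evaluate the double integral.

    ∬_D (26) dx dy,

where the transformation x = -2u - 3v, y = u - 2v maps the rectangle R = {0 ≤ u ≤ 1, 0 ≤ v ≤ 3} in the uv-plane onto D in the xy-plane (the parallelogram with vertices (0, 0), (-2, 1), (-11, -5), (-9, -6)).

Compute the Jacobian determinant of (x, y) with respect to (u, v):

    ∂(x,y)/∂(u,v) = | -2  -3 | = (-2)(-2) - (-3)(1) = 7.
                   | 1  -2 |

Its absolute value is |J| = 7 (the area scaling factor).

Substituting x = -2u - 3v, y = u - 2v into the integrand,

    26 → 26,

so the integral becomes

    ∬_R (26) · |J| du dv = ∫_0^1 ∫_0^3 (182) dv du.

Inner (v): 546.
Outer (u): 546.

Therefore ∬_D (26) dx dy = 546.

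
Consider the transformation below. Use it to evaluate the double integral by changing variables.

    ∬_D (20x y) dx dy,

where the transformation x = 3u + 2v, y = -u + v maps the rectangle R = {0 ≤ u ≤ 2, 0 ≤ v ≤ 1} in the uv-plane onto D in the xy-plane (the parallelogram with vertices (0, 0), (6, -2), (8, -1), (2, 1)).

Compute the Jacobian determinant of (x, y) with respect to (u, v):

    ∂(x,y)/∂(u,v) = | 3  2 | = (3)(1) - (2)(-1) = 5.
                   | -1  1 |

Its absolute value is |J| = 5 (the area scaling factor).

Substituting x = 3u + 2v, y = -u + v into the integrand,

    20x y → -60u^2 + 20u v + 40v^2,

so the integral becomes

    ∬_R (-60u^2 + 20u v + 40v^2) · |J| du dv = ∫_0^2 ∫_0^1 (-300u^2 + 100u v + 200v^2) dv du.

Inner (v): -300u^2 + 50u + 200/3.
Outer (u): -1700/3.

Therefore ∬_D (20x y) dx dy = -1700/3.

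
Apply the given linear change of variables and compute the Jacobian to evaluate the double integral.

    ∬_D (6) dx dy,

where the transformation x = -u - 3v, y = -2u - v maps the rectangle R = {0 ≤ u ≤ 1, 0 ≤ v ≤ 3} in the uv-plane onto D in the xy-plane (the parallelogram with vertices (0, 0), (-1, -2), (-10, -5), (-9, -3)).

Compute the Jacobian determinant of (x, y) with respect to (u, v):

    ∂(x,y)/∂(u,v) = | -1  -3 | = (-1)(-1) - (-3)(-2) = -5.
                   | -2  -1 |

Its absolute value is |J| = 5 (the area scaling factor).

Substituting x = -u - 3v, y = -2u - v into the integrand,

    6 → 6,

so the integral becomes

    ∬_R (6) · |J| du dv = ∫_0^1 ∫_0^3 (30) dv du.

Inner (v): 90.
Outer (u): 90.

Therefore ∬_D (6) dx dy = 90.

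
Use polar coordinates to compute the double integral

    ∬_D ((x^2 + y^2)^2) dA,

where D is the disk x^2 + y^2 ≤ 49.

The region D is 0 ≤ r ≤ 7, 0 ≤ θ ≤ 2π in polar coordinates, where x = r cos(θ), y = r sin(θ), and dA = r dr dθ.

Under the substitution, the integrand becomes r^4, so

    ∬_D ((x^2 + y^2)^2) dA = ∫_{0}^{2π} ∫_{0}^{7} (r^4) · r dr dθ.

Inner integral (in r): ∫_{0}^{7} (r^4) · r dr = 117649/6.

Outer integral (in θ): ∫_{0}^{2π} (117649/6) dθ = 117649π/3.

Therefore ∬_D ((x^2 + y^2)^2) dA = 117649π/3.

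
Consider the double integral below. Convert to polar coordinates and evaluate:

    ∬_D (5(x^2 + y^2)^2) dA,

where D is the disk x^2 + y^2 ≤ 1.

The region D is 0 ≤ r ≤ 1, 0 ≤ θ ≤ 2π in polar coordinates, where x = r cos(θ), y = r sin(θ), and dA = r dr dθ.

Under the substitution, the integrand becomes 5r^4, so

    ∬_D (5(x^2 + y^2)^2) dA = ∫_{0}^{2π} ∫_{0}^{1} (5r^4) · r dr dθ.

Inner integral (in r): ∫_{0}^{1} (5r^4) · r dr = 5/6.

Outer integral (in θ): ∫_{0}^{2π} (5/6) dθ = 5π/3.

Therefore ∬_D (5(x^2 + y^2)^2) dA = 5π/3.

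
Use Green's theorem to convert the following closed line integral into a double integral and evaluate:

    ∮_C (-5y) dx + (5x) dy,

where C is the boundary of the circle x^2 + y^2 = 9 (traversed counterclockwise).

Green's theorem converts the closed line integral into a double integral over the enclosed region D:

    ∮_C P dx + Q dy = ∬_D (∂Q/∂x - ∂P/∂y) dA.

Here P = -5y, Q = 5x, so

    ∂Q/∂x = 5,    ∂P/∂y = -5,
    ∂Q/∂x - ∂P/∂y = 10.

D is the region x^2 + y^2 ≤ 9. Evaluating the double integral:

In polar coordinates (x = r cos θ, y = r sin θ, dA = r dr dθ) the integrand becomes 10, so

    ∬_D (10) dA = ∫_0^{2π} ∫_0^{3} (10) · r dr dθ.

Inner (r from 0 to 3): 45.
Outer (θ from 0 to 2π): 90π.

Therefore ∮_C P dx + Q dy = 90π.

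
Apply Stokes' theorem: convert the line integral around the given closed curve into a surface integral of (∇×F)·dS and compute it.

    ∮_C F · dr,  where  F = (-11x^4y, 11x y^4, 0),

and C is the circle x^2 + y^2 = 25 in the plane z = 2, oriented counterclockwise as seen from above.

Let S be the flat disk x^2 + y^2 ≤ 25 in the plane z = 2, with upward unit normal n̂ = ẑ. By Stokes' theorem,

    ∮_C F · dr = ∬_S (∇ × F) · n̂ dS = ∬_D (curl F)_z dA,

where D is the disk x^2 + y^2 ≤ 25.

Compute the curl of F = (-11x^4y, 11x y^4, 0):
    (∇ × F)_x = ∂F_z/∂y - ∂F_y/∂z = 0,
    (∇ × F)_y = ∂F_x/∂z - ∂F_z/∂x = 0,
    (∇ × F)_z = ∂F_y/∂x - ∂F_x/∂y = 11x^4 + 11y^4.

On z = 2, (curl F)_z = 11x^4 + 11y^4.

Convert to polar (x = r cos θ, y = r sin θ, dA = r dr dθ); the integrand becomes 11r^4(sin(θ)^4 + cos(θ)^4), so

    ∬_D (curl F)_z dA = ∫_0^{2π} ∫_0^{5} (11r^4(sin(θ)^4 + cos(θ)^4)) · r dr dθ.

Inner (r from 0 to 5): 171875sin(θ)^4/6 + 171875cos(θ)^4/6.
Outer (θ from 0 to 2π): 171875π/4.

Therefore ∮_C F · dr = 171875π/4.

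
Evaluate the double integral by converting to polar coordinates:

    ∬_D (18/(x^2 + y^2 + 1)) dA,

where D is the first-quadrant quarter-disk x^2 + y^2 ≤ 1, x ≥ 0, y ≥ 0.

The region D is 0 ≤ r ≤ 1, 0 ≤ θ ≤ π/2 in polar coordinates, where x = r cos(θ), y = r sin(θ), and dA = r dr dθ.

Under the substitution, the integrand becomes 18/(r^2 + 1), so

    ∬_D (18/(x^2 + y^2 + 1)) dA = ∫_{0}^{π/2} ∫_{0}^{1} (18/(r^2 + 1)) · r dr dθ.

Inner integral (in r): ∫_{0}^{1} (18/(r^2 + 1)) · r dr = log(512).

Outer integral (in θ): ∫_{0}^{π/2} (log(512)) dθ = log(512^(π/2)).

Therefore ∬_D (18/(x^2 + y^2 + 1)) dA = log(512^(π/2)).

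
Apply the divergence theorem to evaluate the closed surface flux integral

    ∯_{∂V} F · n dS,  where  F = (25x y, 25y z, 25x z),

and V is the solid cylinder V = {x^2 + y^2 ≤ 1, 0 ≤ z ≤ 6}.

By the divergence theorem,

    ∯_{∂V} F · n dS = ∭_V (∇ · F) dV.

Compute the divergence:
    ∇ · F = ∂F_x/∂x + ∂F_y/∂y + ∂F_z/∂z = 25y + 25z + 25x = 25x + 25y + 25z.

In cylindrical coordinates, x = r cos(θ), y = r sin(θ), z = z, dV = r dr dθ dz, with 0 ≤ r ≤ 1, 0 ≤ θ ≤ 2π, 0 ≤ z ≤ 6.

The integrand, after substitution and multiplying by the volume element, becomes (25sqrt(2)r sin(θ + π/4) + 25z) · r, so

    ∭_V (∇·F) dV = ∫_0^{2π} ∫_0^{1} ∫_0^{6} (25sqrt(2)r sin(θ + π/4) + 25z) · r dz dr dθ.

Inner (z from 0 to 6): 150r (sqrt(2)r sin(θ + π/4) + 3).
Middle (r from 0 to 1): 50sqrt(2)sin(θ + π/4) + 225.
Outer (θ from 0 to 2π): 450π.

Therefore ∯_{∂V} F · n dS = 450π.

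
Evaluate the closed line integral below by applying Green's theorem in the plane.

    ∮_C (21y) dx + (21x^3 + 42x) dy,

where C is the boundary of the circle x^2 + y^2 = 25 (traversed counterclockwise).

Green's theorem converts the closed line integral into a double integral over the enclosed region D:

    ∮_C P dx + Q dy = ∬_D (∂Q/∂x - ∂P/∂y) dA.

Here P = 21y, Q = 21x^3 + 42x, so

    ∂Q/∂x = 63x^2 + 42,    ∂P/∂y = 21,
    ∂Q/∂x - ∂P/∂y = 63x^2 + 21.

D is the region x^2 + y^2 ≤ 25. Evaluating the double integral:

In polar coordinates (x = r cos θ, y = r sin θ, dA = r dr dθ) the integrand becomes 63r^2cos(θ)^2 + 21, so

    ∬_D (63x^2 + 21) dA = ∫_0^{2π} ∫_0^{5} (63r^2cos(θ)^2 + 21) · r dr dθ.

Inner (r from 0 to 5): 39375cos(θ)^2/4 + 525/2.
Outer (θ from 0 to 2π): 41475π/4.

Therefore ∮_C P dx + Q dy = 41475π/4.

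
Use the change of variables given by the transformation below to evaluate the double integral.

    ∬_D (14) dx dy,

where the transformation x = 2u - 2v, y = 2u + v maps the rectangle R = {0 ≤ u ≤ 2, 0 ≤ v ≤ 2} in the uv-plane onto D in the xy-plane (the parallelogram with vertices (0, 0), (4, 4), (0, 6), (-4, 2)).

Compute the Jacobian determinant of (x, y) with respect to (u, v):

    ∂(x,y)/∂(u,v) = | 2  -2 | = (2)(1) - (-2)(2) = 6.
                   | 2  1 |

Its absolute value is |J| = 6 (the area scaling factor).

Substituting x = 2u - 2v, y = 2u + v into the integrand,

    14 → 14,

so the integral becomes

    ∬_R (14) · |J| du dv = ∫_0^2 ∫_0^2 (84) dv du.

Inner (v): 168.
Outer (u): 336.

Therefore ∬_D (14) dx dy = 336.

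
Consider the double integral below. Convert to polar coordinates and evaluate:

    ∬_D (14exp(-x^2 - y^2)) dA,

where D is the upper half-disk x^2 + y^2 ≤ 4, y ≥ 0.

The region D is 0 ≤ r ≤ 2, 0 ≤ θ ≤ π in polar coordinates, where x = r cos(θ), y = r sin(θ), and dA = r dr dθ.

Under the substitution, the integrand becomes 14exp(-r^2), so

    ∬_D (14exp(-x^2 - y^2)) dA = ∫_{0}^{π} ∫_{0}^{2} (14exp(-r^2)) · r dr dθ.

Inner integral (in r): ∫_{0}^{2} (14exp(-r^2)) · r dr = 7 - 7exp(-4).

Outer integral (in θ): ∫_{0}^{π} (7 - 7exp(-4)) dθ = -7π exp(-4) + 7π.

Therefore ∬_D (14exp(-x^2 - y^2)) dA = -7π exp(-4) + 7π.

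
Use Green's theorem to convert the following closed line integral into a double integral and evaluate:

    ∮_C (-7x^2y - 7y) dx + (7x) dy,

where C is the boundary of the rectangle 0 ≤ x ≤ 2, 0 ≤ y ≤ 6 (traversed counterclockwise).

Green's theorem converts the closed line integral into a double integral over the enclosed region D:

    ∮_C P dx + Q dy = ∬_D (∂Q/∂x - ∂P/∂y) dA.

Here P = -7x^2y - 7y, Q = 7x, so

    ∂Q/∂x = 7,    ∂P/∂y = -7x^2 - 7,
    ∂Q/∂x - ∂P/∂y = 7x^2 + 14.

D is the region 0 ≤ x ≤ 2, 0 ≤ y ≤ 6. Evaluating the double integral:

    ∬_D (7x^2 + 14) dA = ∫_0^{2} ∫_0^{6} (7x^2 + 14) dy dx.

Inner (y from 0 to 6): 42x^2 + 84.
Outer (x from 0 to 2): 280.

Therefore ∮_C P dx + Q dy = 280.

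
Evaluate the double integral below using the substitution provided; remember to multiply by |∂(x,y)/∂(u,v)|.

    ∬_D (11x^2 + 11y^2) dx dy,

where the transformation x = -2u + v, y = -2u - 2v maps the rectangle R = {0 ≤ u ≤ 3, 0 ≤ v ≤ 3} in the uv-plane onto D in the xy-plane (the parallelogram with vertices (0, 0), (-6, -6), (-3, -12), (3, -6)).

Compute the Jacobian determinant of (x, y) with respect to (u, v):

    ∂(x,y)/∂(u,v) = | -2  1 | = (-2)(-2) - (1)(-2) = 6.
                   | -2  -2 |

Its absolute value is |J| = 6 (the area scaling factor).

Substituting x = -2u + v, y = -2u - 2v into the integrand,

    11x^2 + 11y^2 → 88u^2 + 44u v + 55v^2,

so the integral becomes

    ∬_R (88u^2 + 44u v + 55v^2) · |J| du dv = ∫_0^3 ∫_0^3 (528u^2 + 264u v + 330v^2) dv du.

Inner (v): 1584u^2 + 1188u + 2970.
Outer (u): 28512.

Therefore ∬_D (11x^2 + 11y^2) dx dy = 28512.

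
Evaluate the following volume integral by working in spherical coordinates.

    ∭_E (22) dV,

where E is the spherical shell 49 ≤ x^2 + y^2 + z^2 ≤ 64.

In spherical coordinates, x = ρ sin(φ) cos(θ), y = ρ sin(φ) sin(θ), z = ρ cos(φ), and dV = ρ^2 sin(φ) dρ dφ dθ.

The integrand becomes 22, so

    ∭_E (22) dV = ∫_{0}^{2π} ∫_{0}^{π} ∫_{7}^{8} (22) · ρ^2 sin(φ) dρ dφ dθ.

Inner (ρ): 3718sin(φ)/3.
Middle (φ): 7436/3.
Outer (θ): 14872π/3.

Therefore the triple integral equals 14872π/3.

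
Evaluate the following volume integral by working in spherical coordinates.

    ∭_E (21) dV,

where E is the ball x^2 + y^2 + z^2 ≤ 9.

In spherical coordinates, x = ρ sin(φ) cos(θ), y = ρ sin(φ) sin(θ), z = ρ cos(φ), and dV = ρ^2 sin(φ) dρ dφ dθ.

The integrand becomes 21, so

    ∭_E (21) dV = ∫_{0}^{2π} ∫_{0}^{π} ∫_{0}^{3} (21) · ρ^2 sin(φ) dρ dφ dθ.

Inner (ρ): 189sin(φ).
Middle (φ): 378.
Outer (θ): 756π.

Therefore the triple integral equals 756π.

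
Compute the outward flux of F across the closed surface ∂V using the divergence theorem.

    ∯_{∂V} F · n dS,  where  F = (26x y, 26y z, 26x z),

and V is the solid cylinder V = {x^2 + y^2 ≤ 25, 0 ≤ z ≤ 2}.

By the divergence theorem,

    ∯_{∂V} F · n dS = ∭_V (∇ · F) dV.

Compute the divergence:
    ∇ · F = ∂F_x/∂x + ∂F_y/∂y + ∂F_z/∂z = 26y + 26z + 26x = 26x + 26y + 26z.

In cylindrical coordinates, x = r cos(θ), y = r sin(θ), z = z, dV = r dr dθ dz, with 0 ≤ r ≤ 5, 0 ≤ θ ≤ 2π, 0 ≤ z ≤ 2.

The integrand, after substitution and multiplying by the volume element, becomes (26sqrt(2)r sin(θ + π/4) + 26z) · r, so

    ∭_V (∇·F) dV = ∫_0^{2π} ∫_0^{5} ∫_0^{2} (26sqrt(2)r sin(θ + π/4) + 26z) · r dz dr dθ.

Inner (z from 0 to 2): 52r (sqrt(2)r sin(θ + π/4) + 1).
Middle (r from 0 to 5): 6500sqrt(2)sin(θ + π/4)/3 + 650.
Outer (θ from 0 to 2π): 1300π.

Therefore ∯_{∂V} F · n dS = 1300π.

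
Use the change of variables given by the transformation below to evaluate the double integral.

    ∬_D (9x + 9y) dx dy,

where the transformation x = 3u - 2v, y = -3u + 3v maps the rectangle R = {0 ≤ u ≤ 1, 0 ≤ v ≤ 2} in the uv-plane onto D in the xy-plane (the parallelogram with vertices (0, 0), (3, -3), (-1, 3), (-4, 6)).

Compute the Jacobian determinant of (x, y) with respect to (u, v):

    ∂(x,y)/∂(u,v) = | 3  -2 | = (3)(3) - (-2)(-3) = 3.
                   | -3  3 |

Its absolute value is |J| = 3 (the area scaling factor).

Substituting x = 3u - 2v, y = -3u + 3v into the integrand,

    9x + 9y → 9v,

so the integral becomes

    ∬_R (9v) · |J| du dv = ∫_0^1 ∫_0^2 (27v) dv du.

Inner (v): 54.
Outer (u): 54.

Therefore ∬_D (9x + 9y) dx dy = 54.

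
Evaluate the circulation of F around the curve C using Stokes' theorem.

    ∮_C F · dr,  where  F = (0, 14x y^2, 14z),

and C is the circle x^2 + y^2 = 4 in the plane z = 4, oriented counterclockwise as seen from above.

Let S be the flat disk x^2 + y^2 ≤ 4 in the plane z = 4, with upward unit normal n̂ = ẑ. By Stokes' theorem,

    ∮_C F · dr = ∬_S (∇ × F) · n̂ dS = ∬_D (curl F)_z dA,

where D is the disk x^2 + y^2 ≤ 4.

Compute the curl of F = (0, 14x y^2, 14z):
    (∇ × F)_x = ∂F_z/∂y - ∂F_y/∂z = 0,
    (∇ × F)_y = ∂F_x/∂z - ∂F_z/∂x = 0,
    (∇ × F)_z = ∂F_y/∂x - ∂F_x/∂y = 14y^2.

On z = 4, (curl F)_z = 14y^2.

Convert to polar (x = r cos θ, y = r sin θ, dA = r dr dθ); the integrand becomes 14r^2sin(θ)^2, so

    ∬_D (curl F)_z dA = ∫_0^{2π} ∫_0^{2} (14r^2sin(θ)^2) · r dr dθ.

Inner (r from 0 to 2): 56sin(θ)^2.
Outer (θ from 0 to 2π): 56π.

Therefore ∮_C F · dr = 56π.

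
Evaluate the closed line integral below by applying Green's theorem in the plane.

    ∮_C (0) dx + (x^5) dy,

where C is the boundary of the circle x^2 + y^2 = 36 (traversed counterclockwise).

Green's theorem converts the closed line integral into a double integral over the enclosed region D:

    ∮_C P dx + Q dy = ∬_D (∂Q/∂x - ∂P/∂y) dA.

Here P = 0, Q = x^5, so

    ∂Q/∂x = 5x^4,    ∂P/∂y = 0,
    ∂Q/∂x - ∂P/∂y = 5x^4.

D is the region x^2 + y^2 ≤ 36. Evaluating the double integral:

In polar coordinates (x = r cos θ, y = r sin θ, dA = r dr dθ) the integrand becomes 5r^4cos(θ)^4, so

    ∬_D (5x^4) dA = ∫_0^{2π} ∫_0^{6} (5r^4cos(θ)^4) · r dr dθ.

Inner (r from 0 to 6): 38880cos(θ)^4.
Outer (θ from 0 to 2π): 29160π.

Therefore ∮_C P dx + Q dy = 29160π.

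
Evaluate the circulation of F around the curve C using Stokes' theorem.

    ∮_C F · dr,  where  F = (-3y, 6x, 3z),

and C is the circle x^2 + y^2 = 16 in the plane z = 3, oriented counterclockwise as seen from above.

Let S be the flat disk x^2 + y^2 ≤ 16 in the plane z = 3, with upward unit normal n̂ = ẑ. By Stokes' theorem,

    ∮_C F · dr = ∬_S (∇ × F) · n̂ dS = ∬_D (curl F)_z dA,

where D is the disk x^2 + y^2 ≤ 16.

Compute the curl of F = (-3y, 6x, 3z):
    (∇ × F)_x = ∂F_z/∂y - ∂F_y/∂z = 0,
    (∇ × F)_y = ∂F_x/∂z - ∂F_z/∂x = 0,
    (∇ × F)_z = ∂F_y/∂x - ∂F_x/∂y = 9.

On z = 3, (curl F)_z = 9.

Convert to polar (x = r cos θ, y = r sin θ, dA = r dr dθ); the integrand becomes 9, so

    ∬_D (curl F)_z dA = ∫_0^{2π} ∫_0^{4} (9) · r dr dθ.

Inner (r from 0 to 4): 72.
Outer (θ from 0 to 2π): 144π.

Therefore ∮_C F · dr = 144π.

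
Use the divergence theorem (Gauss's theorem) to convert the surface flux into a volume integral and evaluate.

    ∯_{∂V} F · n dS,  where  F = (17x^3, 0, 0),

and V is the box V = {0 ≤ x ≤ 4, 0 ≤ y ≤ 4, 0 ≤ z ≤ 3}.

By the divergence theorem,

    ∯_{∂V} F · n dS = ∭_V (∇ · F) dV.

Compute the divergence:
    ∇ · F = ∂F_x/∂x + ∂F_y/∂y + ∂F_z/∂z = 51x^2 + 0 + 0 = 51x^2.

V is a rectangular box, so dV = dx dy dz with 0 ≤ x ≤ 4, 0 ≤ y ≤ 4, 0 ≤ z ≤ 3.

Integrate (51x^2) over V as an iterated integral:

    ∭_V (∇·F) dV = ∫_0^{4} ∫_0^{4} ∫_0^{3} (51x^2) dz dy dx.

Inner (z from 0 to 3): 153x^2.
Middle (y from 0 to 4): 612x^2.
Outer (x from 0 to 4): 13056.

Therefore ∯_{∂V} F · n dS = 13056.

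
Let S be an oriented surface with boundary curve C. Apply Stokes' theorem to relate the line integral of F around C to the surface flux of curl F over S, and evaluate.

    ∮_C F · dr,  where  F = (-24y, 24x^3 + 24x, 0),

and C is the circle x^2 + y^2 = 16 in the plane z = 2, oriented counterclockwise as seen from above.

Let S be the flat disk x^2 + y^2 ≤ 16 in the plane z = 2, with upward unit normal n̂ = ẑ. By Stokes' theorem,

    ∮_C F · dr = ∬_S (∇ × F) · n̂ dS = ∬_D (curl F)_z dA,

where D is the disk x^2 + y^2 ≤ 16.

Compute the curl of F = (-24y, 24x^3 + 24x, 0):
    (∇ × F)_x = ∂F_z/∂y - ∂F_y/∂z = 0,
    (∇ × F)_y = ∂F_x/∂z - ∂F_z/∂x = 0,
    (∇ × F)_z = ∂F_y/∂x - ∂F_x/∂y = 72x^2 + 48.

On z = 2, (curl F)_z = 72x^2 + 48.

Convert to polar (x = r cos θ, y = r sin θ, dA = r dr dθ); the integrand becomes 72r^2cos(θ)^2 + 48, so

    ∬_D (curl F)_z dA = ∫_0^{2π} ∫_0^{4} (72r^2cos(θ)^2 + 48) · r dr dθ.

Inner (r from 0 to 4): 4608cos(θ)^2 + 384.
Outer (θ from 0 to 2π): 5376π.

Therefore ∮_C F · dr = 5376π.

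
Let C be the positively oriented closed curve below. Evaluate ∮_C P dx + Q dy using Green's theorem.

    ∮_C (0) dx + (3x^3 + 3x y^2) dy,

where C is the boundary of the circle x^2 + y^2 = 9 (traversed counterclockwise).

Green's theorem converts the closed line integral into a double integral over the enclosed region D:

    ∮_C P dx + Q dy = ∬_D (∂Q/∂x - ∂P/∂y) dA.

Here P = 0, Q = 3x^3 + 3x y^2, so

    ∂Q/∂x = 9x^2 + 3y^2,    ∂P/∂y = 0,
    ∂Q/∂x - ∂P/∂y = 9x^2 + 3y^2.

D is the region x^2 + y^2 ≤ 9. Evaluating the double integral:

In polar coordinates (x = r cos θ, y = r sin θ, dA = r dr dθ) the integrand becomes 3r^2(cos(2θ) + 2), so

    ∬_D (9x^2 + 3y^2) dA = ∫_0^{2π} ∫_0^{3} (3r^2(cos(2θ) + 2)) · r dr dθ.

Inner (r from 0 to 3): 243cos(2θ)/4 + 243/2.
Outer (θ from 0 to 2π): 243π.

Therefore ∮_C P dx + Q dy = 243π.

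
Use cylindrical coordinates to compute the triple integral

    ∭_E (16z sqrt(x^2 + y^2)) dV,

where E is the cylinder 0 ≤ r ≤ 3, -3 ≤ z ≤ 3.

In cylindrical coordinates, x = r cos(θ), y = r sin(θ), z = z, and dV = r dr dθ dz.

The integrand becomes 16r z, so

    ∭_E (16z sqrt(x^2 + y^2)) dV = ∫_{0}^{2π} ∫_{0}^{3} ∫_{-3}^{3} (16r z) · r dz dr dθ.

Inner (z): 0.
Middle (r from 0 to 3): 0.
Outer (θ): 0.

Therefore the triple integral equals 0.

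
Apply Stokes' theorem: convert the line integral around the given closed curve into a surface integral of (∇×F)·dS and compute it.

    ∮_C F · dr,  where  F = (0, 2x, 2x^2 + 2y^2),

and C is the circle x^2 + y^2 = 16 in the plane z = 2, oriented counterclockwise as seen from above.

Let S be the flat disk x^2 + y^2 ≤ 16 in the plane z = 2, with upward unit normal n̂ = ẑ. By Stokes' theorem,

    ∮_C F · dr = ∬_S (∇ × F) · n̂ dS = ∬_D (curl F)_z dA,

where D is the disk x^2 + y^2 ≤ 16.

Compute the curl of F = (0, 2x, 2x^2 + 2y^2):
    (∇ × F)_x = ∂F_z/∂y - ∂F_y/∂z = 4y,
    (∇ × F)_y = ∂F_x/∂z - ∂F_z/∂x = -4x,
    (∇ × F)_z = ∂F_y/∂x - ∂F_x/∂y = 2.

On z = 2, (curl F)_z = 2.

Convert to polar (x = r cos θ, y = r sin θ, dA = r dr dθ); the integrand becomes 2, so

    ∬_D (curl F)_z dA = ∫_0^{2π} ∫_0^{4} (2) · r dr dθ.

Inner (r from 0 to 4): 16.
Outer (θ from 0 to 2π): 32π.

Therefore ∮_C F · dr = 32π.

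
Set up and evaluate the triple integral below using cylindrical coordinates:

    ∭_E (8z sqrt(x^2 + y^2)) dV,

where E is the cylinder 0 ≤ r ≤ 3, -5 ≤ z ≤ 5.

In cylindrical coordinates, x = r cos(θ), y = r sin(θ), z = z, and dV = r dr dθ dz.

The integrand becomes 8r z, so

    ∭_E (8z sqrt(x^2 + y^2)) dV = ∫_{0}^{2π} ∫_{0}^{3} ∫_{-5}^{5} (8r z) · r dz dr dθ.

Inner (z): 0.
Middle (r from 0 to 3): 0.
Outer (θ): 0.

Therefore the triple integral equals 0.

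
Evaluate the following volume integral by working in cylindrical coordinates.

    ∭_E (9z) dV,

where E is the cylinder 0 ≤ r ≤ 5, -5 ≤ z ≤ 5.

In cylindrical coordinates, x = r cos(θ), y = r sin(θ), z = z, and dV = r dr dθ dz.

The integrand becomes 9z, so

    ∭_E (9z) dV = ∫_{0}^{2π} ∫_{0}^{5} ∫_{-5}^{5} (9z) · r dz dr dθ.

Inner (z): 0.
Middle (r from 0 to 5): 0.
Outer (θ): 0.

Therefore the triple integral equals 0.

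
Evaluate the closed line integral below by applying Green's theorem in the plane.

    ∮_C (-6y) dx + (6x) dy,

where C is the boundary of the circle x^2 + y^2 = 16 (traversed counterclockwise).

Green's theorem converts the closed line integral into a double integral over the enclosed region D:

    ∮_C P dx + Q dy = ∬_D (∂Q/∂x - ∂P/∂y) dA.

Here P = -6y, Q = 6x, so

    ∂Q/∂x = 6,    ∂P/∂y = -6,
    ∂Q/∂x - ∂P/∂y = 12.

D is the region x^2 + y^2 ≤ 16. Evaluating the double integral:

In polar coordinates (x = r cos θ, y = r sin θ, dA = r dr dθ) the integrand becomes 12, so

    ∬_D (12) dA = ∫_0^{2π} ∫_0^{4} (12) · r dr dθ.

Inner (r from 0 to 4): 96.
Outer (θ from 0 to 2π): 192π.

Therefore ∮_C P dx + Q dy = 192π.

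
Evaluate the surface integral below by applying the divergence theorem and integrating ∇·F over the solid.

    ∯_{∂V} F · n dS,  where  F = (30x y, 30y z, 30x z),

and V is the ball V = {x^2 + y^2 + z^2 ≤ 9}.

By the divergence theorem,

    ∯_{∂V} F · n dS = ∭_V (∇ · F) dV.

Compute the divergence:
    ∇ · F = ∂F_x/∂x + ∂F_y/∂y + ∂F_z/∂z = 30y + 30z + 30x = 30x + 30y + 30z.

In spherical coordinates, x = ρ sin(φ) cos(θ), y = ρ sin(φ) sin(θ), z = ρ cos(φ), dV = ρ^2 sin(φ) dρ dφ dθ, with 0 ≤ ρ ≤ 3, 0 ≤ φ ≤ π, 0 ≤ θ ≤ 2π.

The integrand, after substitution and multiplying by the volume element, becomes (30ρ (sqrt(2)sin(φ)sin(θ + π/4) + cos(φ))) · ρ^2 sin(φ), so

    ∭_V (∇·F) dV = ∫_0^{2π} ∫_0^{π} ∫_0^{3} (30ρ (sqrt(2)sin(φ)sin(θ + π/4) + cos(φ))) · ρ^2 sin(φ) dρ dφ dθ.

Inner (ρ from 0 to 3): 1215(sqrt(2)sin(φ)sin(θ + π/4) + cos(φ))sin(φ)/2.
Middle (φ from 0 to π): 1215sqrt(2)π sin(θ + π/4)/4.
Outer (θ from 0 to 2π): 0.

Therefore ∯_{∂V} F · n dS = 0.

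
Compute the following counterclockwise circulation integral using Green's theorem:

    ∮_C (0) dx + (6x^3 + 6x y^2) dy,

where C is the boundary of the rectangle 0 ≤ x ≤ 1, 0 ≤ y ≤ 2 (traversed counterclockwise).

Green's theorem converts the closed line integral into a double integral over the enclosed region D:

    ∮_C P dx + Q dy = ∬_D (∂Q/∂x - ∂P/∂y) dA.

Here P = 0, Q = 6x^3 + 6x y^2, so

    ∂Q/∂x = 18x^2 + 6y^2,    ∂P/∂y = 0,
    ∂Q/∂x - ∂P/∂y = 18x^2 + 6y^2.

D is the region 0 ≤ x ≤ 1, 0 ≤ y ≤ 2. Evaluating the double integral:

    ∬_D (18x^2 + 6y^2) dA = ∫_0^{1} ∫_0^{2} (18x^2 + 6y^2) dy dx.

Inner (y from 0 to 2): 36x^2 + 16.
Outer (x from 0 to 1): 28.

Therefore ∮_C P dx + Q dy = 28.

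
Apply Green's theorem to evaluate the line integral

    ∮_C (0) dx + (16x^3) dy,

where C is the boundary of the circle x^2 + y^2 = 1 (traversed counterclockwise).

Green's theorem converts the closed line integral into a double integral over the enclosed region D:

    ∮_C P dx + Q dy = ∬_D (∂Q/∂x - ∂P/∂y) dA.

Here P = 0, Q = 16x^3, so

    ∂Q/∂x = 48x^2,    ∂P/∂y = 0,
    ∂Q/∂x - ∂P/∂y = 48x^2.

D is the region x^2 + y^2 ≤ 1. Evaluating the double integral:

In polar coordinates (x = r cos θ, y = r sin θ, dA = r dr dθ) the integrand becomes 48r^2cos(θ)^2, so

    ∬_D (48x^2) dA = ∫_0^{2π} ∫_0^{1} (48r^2cos(θ)^2) · r dr dθ.

Inner (r from 0 to 1): 12cos(θ)^2.
Outer (θ from 0 to 2π): 12π.

Therefore ∮_C P dx + Q dy = 12π.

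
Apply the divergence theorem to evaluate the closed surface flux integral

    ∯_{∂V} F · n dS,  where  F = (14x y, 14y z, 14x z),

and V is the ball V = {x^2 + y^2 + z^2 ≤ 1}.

By the divergence theorem,

    ∯_{∂V} F · n dS = ∭_V (∇ · F) dV.

Compute the divergence:
    ∇ · F = ∂F_x/∂x + ∂F_y/∂y + ∂F_z/∂z = 14y + 14z + 14x = 14x + 14y + 14z.

In spherical coordinates, x = ρ sin(φ) cos(θ), y = ρ sin(φ) sin(θ), z = ρ cos(φ), dV = ρ^2 sin(φ) dρ dφ dθ, with 0 ≤ ρ ≤ 1, 0 ≤ φ ≤ π, 0 ≤ θ ≤ 2π.

The integrand, after substitution and multiplying by the volume element, becomes (14ρ (sqrt(2)sin(φ)sin(θ + π/4) + cos(φ))) · ρ^2 sin(φ), so

    ∭_V (∇·F) dV = ∫_0^{2π} ∫_0^{π} ∫_0^{1} (14ρ (sqrt(2)sin(φ)sin(θ + π/4) + cos(φ))) · ρ^2 sin(φ) dρ dφ dθ.

Inner (ρ from 0 to 1): 7(sqrt(2)sin(φ)sin(θ + π/4) + cos(φ))sin(φ)/2.
Middle (φ from 0 to π): 7sqrt(2)π sin(θ + π/4)/4.
Outer (θ from 0 to 2π): 0.

Therefore ∯_{∂V} F · n dS = 0.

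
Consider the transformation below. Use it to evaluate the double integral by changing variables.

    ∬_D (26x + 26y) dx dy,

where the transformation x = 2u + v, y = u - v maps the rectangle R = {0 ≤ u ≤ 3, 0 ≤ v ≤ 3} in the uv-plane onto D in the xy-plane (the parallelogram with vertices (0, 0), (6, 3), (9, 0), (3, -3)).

Compute the Jacobian determinant of (x, y) with respect to (u, v):

    ∂(x,y)/∂(u,v) = | 2  1 | = (2)(-1) - (1)(1) = -3.
                   | 1  -1 |

Its absolute value is |J| = 3 (the area scaling factor).

Substituting x = 2u + v, y = u - v into the integrand,

    26x + 26y → 78u,

so the integral becomes

    ∬_R (78u) · |J| du dv = ∫_0^3 ∫_0^3 (234u) dv du.

Inner (v): 702u.
Outer (u): 3159.

Therefore ∬_D (26x + 26y) dx dy = 3159.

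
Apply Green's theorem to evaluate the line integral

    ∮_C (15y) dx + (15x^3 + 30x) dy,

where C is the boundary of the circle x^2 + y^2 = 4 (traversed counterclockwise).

Green's theorem converts the closed line integral into a double integral over the enclosed region D:

    ∮_C P dx + Q dy = ∬_D (∂Q/∂x - ∂P/∂y) dA.

Here P = 15y, Q = 15x^3 + 30x, so

    ∂Q/∂x = 45x^2 + 30,    ∂P/∂y = 15,
    ∂Q/∂x - ∂P/∂y = 45x^2 + 15.

D is the region x^2 + y^2 ≤ 4. Evaluating the double integral:

In polar coordinates (x = r cos θ, y = r sin θ, dA = r dr dθ) the integrand becomes 45r^2cos(θ)^2 + 15, so

    ∬_D (45x^2 + 15) dA = ∫_0^{2π} ∫_0^{2} (45r^2cos(θ)^2 + 15) · r dr dθ.

Inner (r from 0 to 2): 180cos(θ)^2 + 30.
Outer (θ from 0 to 2π): 240π.

Therefore ∮_C P dx + Q dy = 240π.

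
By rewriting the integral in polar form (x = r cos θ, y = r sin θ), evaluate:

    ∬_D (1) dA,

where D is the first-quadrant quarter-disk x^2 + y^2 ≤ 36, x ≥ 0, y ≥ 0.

The region D is 0 ≤ r ≤ 6, 0 ≤ θ ≤ π/2 in polar coordinates, where x = r cos(θ), y = r sin(θ), and dA = r dr dθ.

Under the substitution, the integrand becomes 1, so

    ∬_D (1) dA = ∫_{0}^{π/2} ∫_{0}^{6} (1) · r dr dθ.

Inner integral (in r): ∫_{0}^{6} (1) · r dr = 18.

Outer integral (in θ): ∫_{0}^{π/2} (18) dθ = 9π.

Therefore ∬_D (1) dA = 9π.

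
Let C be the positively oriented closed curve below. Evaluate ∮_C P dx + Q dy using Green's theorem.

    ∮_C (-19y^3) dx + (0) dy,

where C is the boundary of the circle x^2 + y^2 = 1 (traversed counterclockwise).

Green's theorem converts the closed line integral into a double integral over the enclosed region D:

    ∮_C P dx + Q dy = ∬_D (∂Q/∂x - ∂P/∂y) dA.

Here P = -19y^3, Q = 0, so

    ∂Q/∂x = 0,    ∂P/∂y = -57y^2,
    ∂Q/∂x - ∂P/∂y = 57y^2.

D is the region x^2 + y^2 ≤ 1. Evaluating the double integral:

In polar coordinates (x = r cos θ, y = r sin θ, dA = r dr dθ) the integrand becomes 57r^2sin(θ)^2, so

    ∬_D (57y^2) dA = ∫_0^{2π} ∫_0^{1} (57r^2sin(θ)^2) · r dr dθ.

Inner (r from 0 to 1): 57sin(θ)^2/4.
Outer (θ from 0 to 2π): 57π/4.

Therefore ∮_C P dx + Q dy = 57π/4.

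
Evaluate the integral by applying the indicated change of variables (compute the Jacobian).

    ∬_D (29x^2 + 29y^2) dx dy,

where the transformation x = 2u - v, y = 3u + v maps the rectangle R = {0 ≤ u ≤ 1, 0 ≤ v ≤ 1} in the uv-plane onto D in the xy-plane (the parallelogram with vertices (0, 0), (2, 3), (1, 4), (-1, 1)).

Compute the Jacobian determinant of (x, y) with respect to (u, v):

    ∂(x,y)/∂(u,v) = | 2  -1 | = (2)(1) - (-1)(3) = 5.
                   | 3  1 |

Its absolute value is |J| = 5 (the area scaling factor).

Substituting x = 2u - v, y = 3u + v into the integrand,

    29x^2 + 29y^2 → 377u^2 + 58u v + 58v^2,

so the integral becomes

    ∬_R (377u^2 + 58u v + 58v^2) · |J| du dv = ∫_0^1 ∫_0^1 (1885u^2 + 290u v + 290v^2) dv du.

Inner (v): 1885u^2 + 145u + 290/3.
Outer (u): 1595/2.

Therefore ∬_D (29x^2 + 29y^2) dx dy = 1595/2.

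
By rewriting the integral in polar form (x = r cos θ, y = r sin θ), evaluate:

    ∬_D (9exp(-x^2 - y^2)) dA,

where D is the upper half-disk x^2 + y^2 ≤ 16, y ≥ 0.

The region D is 0 ≤ r ≤ 4, 0 ≤ θ ≤ π in polar coordinates, where x = r cos(θ), y = r sin(θ), and dA = r dr dθ.

Under the substitution, the integrand becomes 9exp(-r^2), so

    ∬_D (9exp(-x^2 - y^2)) dA = ∫_{0}^{π} ∫_{0}^{4} (9exp(-r^2)) · r dr dθ.

Inner integral (in r): ∫_{0}^{4} (9exp(-r^2)) · r dr = 9/2 - 9exp(-16)/2.

Outer integral (in θ): ∫_{0}^{π} (9/2 - 9exp(-16)/2) dθ = -9π (1 - exp(16))exp(-16)/2.

Therefore ∬_D (9exp(-x^2 - y^2)) dA = -9π (1 - exp(16))exp(-16)/2.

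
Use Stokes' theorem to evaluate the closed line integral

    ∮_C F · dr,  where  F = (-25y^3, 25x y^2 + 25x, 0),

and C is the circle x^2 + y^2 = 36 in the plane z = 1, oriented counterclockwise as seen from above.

Let S be the flat disk x^2 + y^2 ≤ 36 in the plane z = 1, with upward unit normal n̂ = ẑ. By Stokes' theorem,

    ∮_C F · dr = ∬_S (∇ × F) · n̂ dS = ∬_D (curl F)_z dA,

where D is the disk x^2 + y^2 ≤ 36.

Compute the curl of F = (-25y^3, 25x y^2 + 25x, 0):
    (∇ × F)_x = ∂F_z/∂y - ∂F_y/∂z = 0,
    (∇ × F)_y = ∂F_x/∂z - ∂F_z/∂x = 0,
    (∇ × F)_z = ∂F_y/∂x - ∂F_x/∂y = 100y^2 + 25.

On z = 1, (curl F)_z = 100y^2 + 25.

Convert to polar (x = r cos θ, y = r sin θ, dA = r dr dθ); the integrand becomes 100r^2sin(θ)^2 + 25, so

    ∬_D (curl F)_z dA = ∫_0^{2π} ∫_0^{6} (100r^2sin(θ)^2 + 25) · r dr dθ.

Inner (r from 0 to 6): 32400sin(θ)^2 + 450.
Outer (θ from 0 to 2π): 33300π.

Therefore ∮_C F · dr = 33300π.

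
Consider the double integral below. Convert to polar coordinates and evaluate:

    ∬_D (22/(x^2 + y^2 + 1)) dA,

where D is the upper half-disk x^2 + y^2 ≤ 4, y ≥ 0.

The region D is 0 ≤ r ≤ 2, 0 ≤ θ ≤ π in polar coordinates, where x = r cos(θ), y = r sin(θ), and dA = r dr dθ.

Under the substitution, the integrand becomes 22/(r^2 + 1), so

    ∬_D (22/(x^2 + y^2 + 1)) dA = ∫_{0}^{π} ∫_{0}^{2} (22/(r^2 + 1)) · r dr dθ.

Inner integral (in r): ∫_{0}^{2} (22/(r^2 + 1)) · r dr = log(48828125).

Outer integral (in θ): ∫_{0}^{π} (log(48828125)) dθ = log(48828125^π).

Therefore ∬_D (22/(x^2 + y^2 + 1)) dA = log(48828125^π).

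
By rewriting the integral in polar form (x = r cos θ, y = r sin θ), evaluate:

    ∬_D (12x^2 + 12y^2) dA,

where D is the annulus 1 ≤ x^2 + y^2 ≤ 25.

The region D is 1 ≤ r ≤ 5, 0 ≤ θ ≤ 2π in polar coordinates, where x = r cos(θ), y = r sin(θ), and dA = r dr dθ.

Under the substitution, the integrand becomes 12r^2, so

    ∬_D (12x^2 + 12y^2) dA = ∫_{0}^{2π} ∫_{1}^{5} (12r^2) · r dr dθ.

Inner integral (in r): ∫_{1}^{5} (12r^2) · r dr = 1872.

Outer integral (in θ): ∫_{0}^{2π} (1872) dθ = 3744π.

Therefore ∬_D (12x^2 + 12y^2) dA = 3744π.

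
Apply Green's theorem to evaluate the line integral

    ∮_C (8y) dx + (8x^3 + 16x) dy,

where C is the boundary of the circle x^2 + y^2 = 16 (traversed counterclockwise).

Green's theorem converts the closed line integral into a double integral over the enclosed region D:

    ∮_C P dx + Q dy = ∬_D (∂Q/∂x - ∂P/∂y) dA.

Here P = 8y, Q = 8x^3 + 16x, so

    ∂Q/∂x = 24x^2 + 16,    ∂P/∂y = 8,
    ∂Q/∂x - ∂P/∂y = 24x^2 + 8.

D is the region x^2 + y^2 ≤ 16. Evaluating the double integral:

In polar coordinates (x = r cos θ, y = r sin θ, dA = r dr dθ) the integrand becomes 24r^2cos(θ)^2 + 8, so

    ∬_D (24x^2 + 8) dA = ∫_0^{2π} ∫_0^{4} (24r^2cos(θ)^2 + 8) · r dr dθ.

Inner (r from 0 to 4): 1536cos(θ)^2 + 64.
Outer (θ from 0 to 2π): 1664π.

Therefore ∮_C P dx + Q dy = 1664π.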